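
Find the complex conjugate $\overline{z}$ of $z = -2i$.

If z = a + bi, then conjugate(z) = a - bi
conjugate(-2i) = 2i


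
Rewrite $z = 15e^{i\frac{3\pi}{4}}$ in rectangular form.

a = r cos θ = 15 * -sqrt(2)/2 = -15*sqrt(2)/2
b = r sin θ = 15 * sqrt(2)/2 = 15*sqrt(2)/2
z = -15*sqrt(2)/2 + (15*sqrt(2)/2)i


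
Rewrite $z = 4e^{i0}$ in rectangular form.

a = r cos θ = 4 * 1 = 4
b = r sin θ = 4 * 0 = 0
z = 4


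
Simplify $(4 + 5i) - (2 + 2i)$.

(4 - 2) + (5 - 2)i = 2 + 3i


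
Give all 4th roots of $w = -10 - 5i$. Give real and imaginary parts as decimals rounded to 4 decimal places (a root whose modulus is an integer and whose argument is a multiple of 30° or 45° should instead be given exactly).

|w| = sqrt(125) ≈ 11.180340, arg(w) ≈ 206.565051°
Root modulus = sqrt(125)^(1/4) ≈ 1.828579
Root arguments: θ_k = (arg(w) + 360°k)/4 for k = 0, 1, ..., 3
Compute each root as (root modulus)(cos θ_k + i sin θ_k) using full-precision intermediates, then round to 4 decimal places.
Roots: 1.1348 + 1.4339i, -1.4339 + 1.1348i, -1.1348 - 1.4339i, 1.4339 - 1.1348i


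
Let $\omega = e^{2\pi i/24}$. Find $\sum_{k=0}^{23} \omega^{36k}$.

Let ζ = ω^36 = e^(2πi·36/24). Since 24 ∤ 36, ζ ≠ 1.
Sum = Σ_{k=0}^{23} ζ^k = (ζ^24 - 1)/(ζ - 1) = (ω^{36·24} - 1)/(ζ - 1) = (1 - 1)/(ζ - 1) = 0


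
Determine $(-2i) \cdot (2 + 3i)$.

(a1*a2 - b1*b2) + (a1*b2 + b1*a2)i
= (0 - (-6)) + (0 + (-4))i
= 6 - 4i


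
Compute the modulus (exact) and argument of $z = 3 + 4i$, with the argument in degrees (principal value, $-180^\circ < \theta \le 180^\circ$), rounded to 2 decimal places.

|z| = sqrt(3^2 + 4^2) = 5
arg(z) = arctan(b/a) = arctan(4/3) (quadrant-adjusted) = 53.13°


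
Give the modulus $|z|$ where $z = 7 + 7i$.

|z| = sqrt(a^2 + b^2) = sqrt(7^2 + 7^2) = sqrt(98) = sqrt(98)


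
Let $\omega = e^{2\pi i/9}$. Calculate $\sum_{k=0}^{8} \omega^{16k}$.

Let ζ = ω^16 = e^(2πi·16/9). Since 9 ∤ 16, ζ ≠ 1.
Sum = Σ_{k=0}^{8} ζ^k = (ζ^9 - 1)/(ζ - 1) = (ω^{16·9} - 1)/(ζ - 1) = (1 - 1)/(ζ - 1) = 0


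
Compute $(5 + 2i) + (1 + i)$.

(5 + 1) + (2 + 1)i = 6 + 3i


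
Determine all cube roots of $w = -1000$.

|w| = 1000, arg(w) = 180°
Root modulus = 1000^(1/3) = 10
Root arguments: θ_k = (180° + 360°k)/3 for k = 0, 1, ..., 2
Roots: 5 + 5*sqrt(3)i, -10, 5 - 5*sqrt(3)i


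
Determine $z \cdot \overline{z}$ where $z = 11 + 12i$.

z * conjugate(z) = |z|^2 = a^2 + b^2
= 11^2 + 12^2 = 265


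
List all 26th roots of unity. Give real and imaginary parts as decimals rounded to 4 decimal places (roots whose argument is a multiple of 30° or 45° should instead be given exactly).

ω_k = e^(2πik/26) = cos(2πk/26) + i sin(2πk/26) for k = 0, 1, ..., 25
Roots: 1, 0.9709 + 0.2393i, 0.8855 + 0.4647i, 0.7485 + 0.6631i, 0.5681 + 0.8230i, 0.3546 + 0.9350i, 0.1205 + 0.9927i, -0.1205 + 0.9927i, -0.3546 + 0.9350i, -0.5681 + 0.8230i, -0.7485 + 0.6631i, -0.8855 + 0.4647i, -0.9709 + 0.2393i, -1, -0.9709 - 0.2393i, -0.8855 - 0.4647i, -0.7485 - 0.6631i, -0.5681 - 0.8230i, -0.3546 - 0.9350i, -0.1205 - 0.9927i, 0.1205 - 0.9927i, 0.3546 - 0.9350i, 0.5681 - 0.8230i, 0.7485 - 0.6631i, 0.8855 - 0.4647i, 0.9709 - 0.2393i


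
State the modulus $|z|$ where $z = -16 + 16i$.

|z| = sqrt(a^2 + b^2) = sqrt((-16)^2 + 16^2) = sqrt(512) = sqrt(512)


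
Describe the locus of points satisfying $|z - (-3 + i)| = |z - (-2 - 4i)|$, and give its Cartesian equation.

|z - z1| = |z - z2| means z is equidistant from z1 and z2,
i.e. the perpendicular bisector of the segment from (-3, 1) to (-2, -4) (midpoint (-5/2, -3/2)).
With z = x + yi, square both sides:
(x - (-3))^2 + (y - 1)^2 = (x - (-2))^2 + (y - (-4))^2
The x^2 and y^2 terms cancel: 2x + (-10)y = 20 - 10 = 10
Simplify: x - 5y = 5
Locus: Perpendicular bisector of the segment from (-3, 1) to (-2, -4): the line x - 5y = 5


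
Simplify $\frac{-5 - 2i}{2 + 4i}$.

Multiply numerator and denominator by conjugate (2 - 4i):
= (-5 - 2i)(2 - 4i) / (2^2 + 4^2)
= (-18 + 16i) / 20
Divide through by 2: (-9 + 8i) / 10
= -9/10 + (4/5)i


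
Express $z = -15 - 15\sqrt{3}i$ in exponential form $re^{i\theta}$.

r = |z| = sqrt((-15)^2 + (-15*sqrt(3))^2) = sqrt(225 + 675) = sqrt(900) = 30
θ = arctan(b/a) = arctan(-25.9808/-15) (quadrant-adjusted) = -120° = -2π/3
z = 30e^(-i*2π/3)


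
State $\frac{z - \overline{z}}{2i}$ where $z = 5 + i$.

z - conjugate(z) = 2bi
(z - conjugate(z))/(2i) = 2bi/(2i) = b = 1


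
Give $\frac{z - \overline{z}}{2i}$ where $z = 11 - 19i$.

z - conjugate(z) = 2bi
(z - conjugate(z))/(2i) = 2bi/(2i) = b = -19


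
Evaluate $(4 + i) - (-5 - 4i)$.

(4 - (-5)) + (1 - (-4))i = 9 + 5i


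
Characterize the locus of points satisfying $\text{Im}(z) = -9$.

Im(z) = y where z = x + yi; the equation y = -9 is satisfied by all points with that y-coordinate
Locus: Horizontal line y = -9


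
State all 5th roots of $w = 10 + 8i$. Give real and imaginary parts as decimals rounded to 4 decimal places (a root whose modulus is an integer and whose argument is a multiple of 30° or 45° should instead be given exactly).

|w| = sqrt(164) ≈ 12.806248, arg(w) ≈ 38.659808°
Root modulus = sqrt(164)^(1/5) ≈ 1.665269
Root arguments: θ_k = (arg(w) + 360°k)/5 for k = 0, 1, ..., 4
Compute each root as (root modulus)(cos θ_k + i sin θ_k) using full-precision intermediates, then round to 4 decimal places.
Roots: 1.6501 + 0.2240i, 0.2968 + 1.6386i, -1.4667 + 0.7887i, -1.2033 - 1.1512i, 0.7230 - 1.5001i


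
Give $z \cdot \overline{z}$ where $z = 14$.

z * conjugate(z) = |z|^2 = a^2 + b^2
= 14^2 + 0^2 = 196


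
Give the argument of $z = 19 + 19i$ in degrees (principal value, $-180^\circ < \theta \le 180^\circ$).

θ = arctan(b/a) = arctan(19/19) (quadrant-adjusted) = 45°


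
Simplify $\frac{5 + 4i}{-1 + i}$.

Multiply numerator and denominator by conjugate (-1 - i):
= (5 + 4i)(-1 - i) / ((-1)^2 + 1^2)
= (-1 - 9i) / 2
= -1/2 - (9/2)i


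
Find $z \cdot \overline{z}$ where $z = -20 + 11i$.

z * conjugate(z) = |z|^2 = a^2 + b^2
= (-20)^2 + 11^2 = 521


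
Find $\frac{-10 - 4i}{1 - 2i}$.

Multiply numerator and denominator by conjugate (1 + 2i):
= (-10 - 4i)(1 + 2i) / (1^2 + (-2)^2)
= (-2 - 24i) / 5
= -2/5 - (24/5)i


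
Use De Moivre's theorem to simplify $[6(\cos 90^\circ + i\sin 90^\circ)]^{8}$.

By De Moivre: z^n = r^n(cos(nθ) + i sin(nθ))
= 6^8(cos(8*90°) + i sin(8*90°))
= 1679616(cos 0° + i sin 0°)
= 1679616


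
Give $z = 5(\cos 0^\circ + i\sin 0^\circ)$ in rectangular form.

a = r cos θ = 5 * 1 = 5
b = r sin θ = 5 * 0 = 0
z = 5


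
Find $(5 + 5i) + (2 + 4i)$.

(5 + 2) + (5 + 4)i = 7 + 9i


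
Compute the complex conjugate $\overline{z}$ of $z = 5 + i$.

If z = a + bi, then conjugate(z) = a - bi
conjugate(5 + i) = 5 - i


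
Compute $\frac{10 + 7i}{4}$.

Divisor is real, so divide each part by 4:
= 5/2 + (7/4)i


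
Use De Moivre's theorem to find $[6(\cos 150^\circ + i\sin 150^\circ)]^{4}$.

By De Moivre: z^n = r^n(cos(nθ) + i sin(nθ))
= 6^4(cos(4*150°) + i sin(4*150°))
= 1296(cos 240° + i sin 240°)
= -648 - 648*sqrt(3)i


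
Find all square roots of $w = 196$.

|w| = 196, arg(w) = 0°
Root modulus = 196^(1/2) = 14
Root arguments: θ_k = (0° + 360°k)/2 for k = 0, 1, ..., 1
Roots: 14, -14


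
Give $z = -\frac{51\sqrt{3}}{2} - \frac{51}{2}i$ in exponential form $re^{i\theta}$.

r = |z| = sqrt((-51*sqrt(3)/2)^2 + (-51/2)^2) = sqrt(7803/4 + 2601/4) = sqrt(2601) = 51
θ = arctan(b/a) = arctan(-25.5/-44.1673) (quadrant-adjusted) = 210° = 7π/6
z = 51e^(i*7π/6)


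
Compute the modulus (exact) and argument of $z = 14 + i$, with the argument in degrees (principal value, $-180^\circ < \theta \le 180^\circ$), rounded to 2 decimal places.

|z| = sqrt(14^2 + 1^2) = sqrt(197)
arg(z) = arctan(b/a) = arctan(1/14) (quadrant-adjusted) = 4.09°


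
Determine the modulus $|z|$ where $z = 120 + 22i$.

|z| = sqrt(a^2 + b^2) = sqrt(120^2 + 22^2) = sqrt(14884) = 122


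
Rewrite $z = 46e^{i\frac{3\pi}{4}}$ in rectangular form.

a = r cos θ = 46 * -sqrt(2)/2 = -23*sqrt(2)
b = r sin θ = 46 * sqrt(2)/2 = 23*sqrt(2)
z = -23*sqrt(2) + 23*sqrt(2)i


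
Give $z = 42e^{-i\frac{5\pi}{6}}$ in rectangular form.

a = r cos θ = 42 * -sqrt(3)/2 = -21*sqrt(3)
b = r sin θ = 42 * -1/2 = -21
z = -21*sqrt(3) - 21i


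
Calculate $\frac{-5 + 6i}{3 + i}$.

Multiply numerator and denominator by conjugate (3 - i):
= (-5 + 6i)(3 - i) / (3^2 + 1^2)
= (-9 + 23i) / 10
= -9/10 + (23/10)i


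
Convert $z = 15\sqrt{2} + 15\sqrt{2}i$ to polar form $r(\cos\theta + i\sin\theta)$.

r = |z| = sqrt(a^2 + b^2) = sqrt((15*sqrt(2))^2 + (15*sqrt(2))^2) = sqrt(450 + 450) = sqrt(900) = 30
θ = arctan(b/a) = arctan(21.2132/21.2132) (quadrant-adjusted) = 45°
z = 30(cos 45° + i sin 45°)


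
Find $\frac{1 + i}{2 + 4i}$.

Multiply numerator and denominator by conjugate (2 - 4i):
= (1 + i)(2 - 4i) / (2^2 + 4^2)
= (6 - 2i) / 20
Divide through by 2: (3 - i) / 10
= 3/10 - (1/10)i


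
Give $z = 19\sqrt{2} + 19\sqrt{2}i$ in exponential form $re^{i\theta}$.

r = |z| = sqrt((19*sqrt(2))^2 + (19*sqrt(2))^2) = sqrt(722 + 722) = sqrt(1444) = 38
θ = arctan(b/a) = arctan(26.8701/26.8701) (quadrant-adjusted) = 45° = π/4
z = 38e^(i*π/4)


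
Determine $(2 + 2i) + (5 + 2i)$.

(2 + 5) + (2 + 2)i = 7 + 4i


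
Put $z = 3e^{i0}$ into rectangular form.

a = r cos θ = 3 * 1 = 3
b = r sin θ = 3 * 0 = 0
z = 3


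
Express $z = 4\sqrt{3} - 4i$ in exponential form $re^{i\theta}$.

r = |z| = sqrt((4*sqrt(3))^2 + (-4)^2) = sqrt(48 + 16) = sqrt(64) = 8
θ = arctan(b/a) = arctan(-4/6.9282) (quadrant-adjusted) = -30° = -π/6
z = 8e^(-i*π/6)


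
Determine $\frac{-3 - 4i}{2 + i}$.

Multiply numerator and denominator by conjugate (2 - i):
= (-3 - 4i)(2 - i) / (2^2 + 1^2)
= (-10 - 5i) / 5
= -2 - i


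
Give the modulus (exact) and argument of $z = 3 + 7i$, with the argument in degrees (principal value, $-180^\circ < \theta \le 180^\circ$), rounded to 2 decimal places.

|z| = sqrt(3^2 + 7^2) = sqrt(58)
arg(z) = arctan(b/a) = arctan(7/3) (quadrant-adjusted) = 66.80°


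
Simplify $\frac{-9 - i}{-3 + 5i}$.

Multiply numerator and denominator by conjugate (-3 - 5i):
= (-9 - i)(-3 - 5i) / ((-3)^2 + 5^2)
= (22 + 48i) / 34
Divide through by 2: (11 + 24i) / 17
= 11/17 + (24/17)i


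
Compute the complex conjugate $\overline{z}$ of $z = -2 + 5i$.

If z = a + bi, then conjugate(z) = a - bi
conjugate(-2 + 5i) = -2 - 5i


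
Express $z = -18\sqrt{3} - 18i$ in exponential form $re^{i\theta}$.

r = |z| = sqrt((-18*sqrt(3))^2 + (-18)^2) = sqrt(972 + 324) = sqrt(1296) = 36
θ = arctan(b/a) = arctan(-18/-31.1769) (quadrant-adjusted) = 210° = 7π/6
z = 36e^(i*7π/6)


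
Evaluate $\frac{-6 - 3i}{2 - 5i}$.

Multiply numerator and denominator by conjugate (2 + 5i):
= (-6 - 3i)(2 + 5i) / (2^2 + (-5)^2)
= (3 - 36i) / 29
= 3/29 - (36/29)i


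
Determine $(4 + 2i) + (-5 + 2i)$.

(4 + (-5)) + (2 + 2)i = -1 + 4i


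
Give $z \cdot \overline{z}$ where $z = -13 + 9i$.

z * conjugate(z) = |z|^2 = a^2 + b^2
= (-13)^2 + 9^2 = 250


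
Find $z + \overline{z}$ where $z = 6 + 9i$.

z + conjugate(z) = (a + bi) + (a - bi) = 2a
= 2 * 6 = 12


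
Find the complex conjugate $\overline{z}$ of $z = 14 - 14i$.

If z = a + bi, then conjugate(z) = a - bi
conjugate(14 - 14i) = 14 + 14i


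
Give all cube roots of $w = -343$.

|w| = 343, arg(w) = 180°
Root modulus = 343^(1/3) = 7
Root arguments: θ_k = (180° + 360°k)/3 for k = 0, 1, ..., 2
Roots: 7/2 + (7*sqrt(3)/2)i, -7, 7/2 - (7*sqrt(3)/2)i


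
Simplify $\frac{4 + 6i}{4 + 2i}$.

Multiply numerator and denominator by conjugate (4 - 2i):
= (4 + 6i)(4 - 2i) / (4^2 + 2^2)
= (28 + 16i) / 20
Divide through by 4: (7 + 4i) / 5
= 7/5 + (4/5)i


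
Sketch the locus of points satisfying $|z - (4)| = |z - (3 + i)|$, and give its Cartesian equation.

|z - z1| = |z - z2| means z is equidistant from z1 and z2,
i.e. the perpendicular bisector of the segment from (4, 0) to (3, 1) (midpoint (7/2, 1/2)).
With z = x + yi, square both sides:
(x - 4)^2 + (y - 0)^2 = (x - 3)^2 + (y - 1)^2
The x^2 and y^2 terms cancel: -2x + 2y = 10 - 16 = -6
Simplify: x - y = 3
Locus: Perpendicular bisector of the segment from (4, 0) to (3, 1): the line x - y = 3


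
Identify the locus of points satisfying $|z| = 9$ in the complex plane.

|z| = 9 means sqrt(x^2 + y^2) = 9
This is a circle of radius 9 centered at the origin


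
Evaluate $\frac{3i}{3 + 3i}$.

Multiply numerator and denominator by conjugate (3 - 3i):
= (3i)(3 - 3i) / (3^2 + 3^2)
= (9 + 9i) / 18
Divide through by 9: (1 + i) / 2
= 1/2 + (1/2)i


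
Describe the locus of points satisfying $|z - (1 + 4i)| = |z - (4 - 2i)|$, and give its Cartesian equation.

|z - z1| = |z - z2| means z is equidistant from z1 and z2,
i.e. the perpendicular bisector of the segment from (1, 4) to (4, -2) (midpoint (5/2, 1)).
With z = x + yi, square both sides:
(x - 1)^2 + (y - 4)^2 = (x - 4)^2 + (y - (-2))^2
The x^2 and y^2 terms cancel: 6x + (-12)y = 20 - 17 = 3
Simplify: 2x - 4y = 1
Locus: Perpendicular bisector of the segment from (1, 4) to (4, -2): the line 2x - 4y = 1


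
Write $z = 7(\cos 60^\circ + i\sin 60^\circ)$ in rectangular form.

a = r cos θ = 7 * 1/2 = 7/2
b = r sin θ = 7 * sqrt(3)/2 = 7*sqrt(3)/2
z = 7/2 + (7*sqrt(3)/2)i


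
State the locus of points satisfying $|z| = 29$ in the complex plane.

|z| = 29 means sqrt(x^2 + y^2) = 29
This is a circle of radius 29 centered at the origin


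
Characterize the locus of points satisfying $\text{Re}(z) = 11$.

Re(z) = x where z = x + yi; the equation x = 11 is satisfied by all points with that x-coordinate
Locus: Vertical line x = 11


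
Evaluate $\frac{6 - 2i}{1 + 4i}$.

Multiply numerator and denominator by conjugate (1 - 4i):
= (6 - 2i)(1 - 4i) / (1^2 + 4^2)
= (-2 - 26i) / 17
= -2/17 - (26/17)i


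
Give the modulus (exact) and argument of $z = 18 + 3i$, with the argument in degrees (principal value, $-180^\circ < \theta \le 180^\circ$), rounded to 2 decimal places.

|z| = sqrt(18^2 + 3^2) = sqrt(333)
arg(z) = arctan(b/a) = arctan(3/18) (quadrant-adjusted) = 9.46°


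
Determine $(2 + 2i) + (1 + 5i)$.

(2 + 1) + (2 + 5)i = 3 + 7i


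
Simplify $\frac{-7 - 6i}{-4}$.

Divisor is real, so divide each part by -4:
= 7/4 + (3/2)i


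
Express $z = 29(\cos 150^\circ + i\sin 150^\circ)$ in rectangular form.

a = r cos θ = 29 * -sqrt(3)/2 = -29*sqrt(3)/2
b = r sin θ = 29 * 1/2 = 29/2
z = -29*sqrt(3)/2 + (29/2)i


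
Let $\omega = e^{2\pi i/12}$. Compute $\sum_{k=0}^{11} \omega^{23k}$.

Let ζ = ω^23 = e^(2πi·23/12). Since 12 ∤ 23, ζ ≠ 1.
Sum = Σ_{k=0}^{11} ζ^k = (ζ^12 - 1)/(ζ - 1) = (ω^{23·12} - 1)/(ζ - 1) = (1 - 1)/(ζ - 1) = 0


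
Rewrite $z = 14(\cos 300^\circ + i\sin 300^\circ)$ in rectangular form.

a = r cos θ = 14 * 1/2 = 7
b = r sin θ = 14 * -sqrt(3)/2 = -7*sqrt(3)
z = 7 - 7*sqrt(3)i


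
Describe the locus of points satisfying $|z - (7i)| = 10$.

|z - z0| = r describes a circle centered at z0 with radius r
Here z0 = 7i and r = 10
Locus: Circle centered at (0, 7) with radius 10


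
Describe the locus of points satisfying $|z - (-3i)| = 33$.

|z - z0| = r describes a circle centered at z0 with radius r
Here z0 = -3i and r = 33
Locus: Circle centered at (0, -3) with radius 33


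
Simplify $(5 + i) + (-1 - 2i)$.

(5 + (-1)) + (1 + (-2))i = 4 - i


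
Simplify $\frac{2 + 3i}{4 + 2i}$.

Multiply numerator and denominator by conjugate (4 - 2i):
= (2 + 3i)(4 - 2i) / (4^2 + 2^2)
= (14 + 8i) / 20
Divide through by 2: (7 + 4i) / 10
= 7/10 + (2/5)i


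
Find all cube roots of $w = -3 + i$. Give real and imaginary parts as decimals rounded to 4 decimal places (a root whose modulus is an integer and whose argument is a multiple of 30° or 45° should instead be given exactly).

|w| = sqrt(10) ≈ 3.162278, arg(w) ≈ 161.565051°
Root modulus = sqrt(10)^(1/3) ≈ 1.467799
Root arguments: θ_k = (arg(w) + 360°k)/3 for k = 0, 1, ..., 2
Compute each root as (root modulus)(cos θ_k + i sin θ_k) using full-precision intermediates, then round to 4 decimal places.
Roots: 0.8658 + 1.1853i, -1.4594 + 0.1571i, 0.5936 - 1.3424i


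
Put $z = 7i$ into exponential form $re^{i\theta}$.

r = |z| = sqrt((0)^2 + (7)^2) = sqrt(0 + 49) = sqrt(49) = 7
a = 0 and b > 0, so z lies on the positive imaginary axis: θ = 90° = π/2
z = 7e^(i*π/2)


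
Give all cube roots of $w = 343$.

|w| = 343, arg(w) = 0°
Root modulus = 343^(1/3) = 7
Root arguments: θ_k = (0° + 360°k)/3 for k = 0, 1, ..., 2
Roots: 7, -7/2 + (7*sqrt(3)/2)i, -7/2 - (7*sqrt(3)/2)i


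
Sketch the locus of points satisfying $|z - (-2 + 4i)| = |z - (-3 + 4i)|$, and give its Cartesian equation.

|z - z1| = |z - z2| means z is equidistant from z1 and z2,
i.e. the perpendicular bisector of the segment from (-2, 4) to (-3, 4) (midpoint (-5/2, 4)).
With z = x + yi, square both sides:
(x - (-2))^2 + (y - 4)^2 = (x - (-3))^2 + (y - 4)^2
The x^2 and y^2 terms cancel: -2x + 0y = 25 - 20 = 5
Simplify: x = -5/2
Locus: Perpendicular bisector of the segment from (-2, 4) to (-3, 4): the line x = -5/2


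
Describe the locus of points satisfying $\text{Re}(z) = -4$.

Re(z) = x where z = x + yi; the equation x = -4 is satisfied by all points with that x-coordinate
Locus: Vertical line x = -4


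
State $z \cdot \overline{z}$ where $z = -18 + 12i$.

z * conjugate(z) = |z|^2 = a^2 + b^2
= (-18)^2 + 12^2 = 468


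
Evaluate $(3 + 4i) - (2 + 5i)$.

(3 - 2) + (4 - 5)i = 1 - i


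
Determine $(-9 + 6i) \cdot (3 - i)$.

(a1*a2 - b1*b2) + (a1*b2 + b1*a2)i
= (-27 - (-6)) + (9 + 18)i
= -21 + 27i


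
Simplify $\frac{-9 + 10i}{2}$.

Divisor is real, so divide each part by 2:
= -9/2 + 5i


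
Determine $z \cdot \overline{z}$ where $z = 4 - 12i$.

z * conjugate(z) = |z|^2 = a^2 + b^2
= 4^2 + (-12)^2 = 160


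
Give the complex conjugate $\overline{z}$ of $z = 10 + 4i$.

If z = a + bi, then conjugate(z) = a - bi
conjugate(10 + 4i) = 10 - 4i


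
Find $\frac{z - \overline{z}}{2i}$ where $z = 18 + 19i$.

z - conjugate(z) = 2bi
(z - conjugate(z))/(2i) = 2bi/(2i) = b = 19


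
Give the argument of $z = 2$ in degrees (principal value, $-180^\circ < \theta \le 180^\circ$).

b = 0 and a > 0, so z lies on the positive real axis: θ = 0°


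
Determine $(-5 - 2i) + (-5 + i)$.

(-5 + (-5)) + (-2 + 1)i = -10 - i


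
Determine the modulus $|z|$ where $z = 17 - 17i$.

|z| = sqrt(a^2 + b^2) = sqrt(17^2 + (-17)^2) = sqrt(578) = sqrt(578)


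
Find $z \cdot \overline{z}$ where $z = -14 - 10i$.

z * conjugate(z) = |z|^2 = a^2 + b^2
= (-14)^2 + (-10)^2 = 296


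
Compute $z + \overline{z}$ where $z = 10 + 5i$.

z + conjugate(z) = (a + bi) + (a - bi) = 2a
= 2 * 10 = 20


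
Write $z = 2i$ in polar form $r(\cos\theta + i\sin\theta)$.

r = |z| = sqrt(a^2 + b^2) = sqrt((0)^2 + (2)^2) = sqrt(0 + 4) = sqrt(4) = 2
a = 0 and b > 0, so z lies on the positive imaginary axis: θ = 90°
z = 2(cos 90° + i sin 90°)


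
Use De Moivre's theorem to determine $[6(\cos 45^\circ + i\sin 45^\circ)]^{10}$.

By De Moivre: z^n = r^n(cos(nθ) + i sin(nθ))
= 6^10(cos(10*45°) + i sin(10*45°))
= 60466176(cos 90° + i sin 90°)
= 60466176i


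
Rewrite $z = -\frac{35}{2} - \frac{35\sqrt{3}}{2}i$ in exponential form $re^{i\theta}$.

r = |z| = sqrt((-35/2)^2 + (-35*sqrt(3)/2)^2) = sqrt(1225/4 + 3675/4) = sqrt(1225) = 35
θ = arctan(b/a) = arctan(-30.3109/-17.5) (quadrant-adjusted) = -120° = -2π/3
z = 35e^(-i*2π/3)


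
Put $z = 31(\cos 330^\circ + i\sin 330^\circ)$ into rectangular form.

a = r cos θ = 31 * sqrt(3)/2 = 31*sqrt(3)/2
b = r sin θ = 31 * -1/2 = -31/2
z = 31*sqrt(3)/2 - (31/2)i


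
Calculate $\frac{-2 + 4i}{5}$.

Divisor is real, so divide each part by 5:
= -2/5 + (4/5)i


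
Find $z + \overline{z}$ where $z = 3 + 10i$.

z + conjugate(z) = (a + bi) + (a - bi) = 2a
= 2 * 3 = 6


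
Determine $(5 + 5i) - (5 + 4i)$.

(5 - 5) + (5 - 4)i = i


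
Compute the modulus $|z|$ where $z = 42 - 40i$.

|z| = sqrt(a^2 + b^2) = sqrt(42^2 + (-40)^2) = sqrt(3364) = 58


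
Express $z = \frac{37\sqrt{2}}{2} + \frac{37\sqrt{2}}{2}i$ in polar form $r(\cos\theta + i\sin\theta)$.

r = |z| = sqrt(a^2 + b^2) = sqrt((37*sqrt(2)/2)^2 + (37*sqrt(2)/2)^2) = sqrt(1369/2 + 1369/2) = sqrt(1369) = 37
θ = arctan(b/a) = arctan(26.163/26.163) (quadrant-adjusted) = 45°
z = 37(cos 45° + i sin 45°)


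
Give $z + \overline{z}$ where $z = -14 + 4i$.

z + conjugate(z) = (a + bi) + (a - bi) = 2a
= 2 * (-14) = -28


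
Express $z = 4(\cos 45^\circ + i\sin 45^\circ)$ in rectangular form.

a = r cos θ = 4 * sqrt(2)/2 = 2*sqrt(2)
b = r sin θ = 4 * sqrt(2)/2 = 2*sqrt(2)
z = 2*sqrt(2) + 2*sqrt(2)i


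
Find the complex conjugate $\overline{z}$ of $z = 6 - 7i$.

If z = a + bi, then conjugate(z) = a - bi
conjugate(6 - 7i) = 6 + 7i


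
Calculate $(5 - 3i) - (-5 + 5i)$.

(5 - (-5)) + (-3 - 5)i = 10 - 8i


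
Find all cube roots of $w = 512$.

|w| = 512, arg(w) = 0°
Root modulus = 512^(1/3) = 8
Root arguments: θ_k = (0° + 360°k)/3 for k = 0, 1, ..., 2
Roots: 8, -4 + 4*sqrt(3)i, -4 - 4*sqrt(3)i


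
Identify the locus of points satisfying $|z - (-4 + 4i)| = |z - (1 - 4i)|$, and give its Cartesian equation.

|z - z1| = |z - z2| means z is equidistant from z1 and z2,
i.e. the perpendicular bisector of the segment from (-4, 4) to (1, -4) (midpoint (-3/2, 0)).
With z = x + yi, square both sides:
(x - (-4))^2 + (y - 4)^2 = (x - 1)^2 + (y - (-4))^2
The x^2 and y^2 terms cancel: 10x + (-16)y = 17 - 32 = -15
Simplify: 10x - 16y = -15
Locus: Perpendicular bisector of the segment from (-4, 4) to (1, -4): the line 10x - 16y = -15


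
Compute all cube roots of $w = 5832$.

|w| = 5832, arg(w) = 0°
Root modulus = 5832^(1/3) = 18
Root arguments: θ_k = (0° + 360°k)/3 for k = 0, 1, ..., 2
Roots: 18, -9 + 9*sqrt(3)i, -9 - 9*sqrt(3)i


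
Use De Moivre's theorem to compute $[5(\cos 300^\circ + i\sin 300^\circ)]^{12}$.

By De Moivre: z^n = r^n(cos(nθ) + i sin(nθ))
= 5^12(cos(12*300°) + i sin(12*300°))
= 244140625(cos 0° + i sin 0°)
= 244140625


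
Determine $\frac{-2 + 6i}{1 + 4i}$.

Multiply numerator and denominator by conjugate (1 - 4i):
= (-2 + 6i)(1 - 4i) / (1^2 + 4^2)
= (22 + 14i) / 17
= 22/17 + (14/17)i


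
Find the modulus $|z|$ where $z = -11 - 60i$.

|z| = sqrt(a^2 + b^2) = sqrt((-11)^2 + (-60)^2) = sqrt(3721) = 61


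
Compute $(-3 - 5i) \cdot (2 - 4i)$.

(a1*a2 - b1*b2) + (a1*b2 + b1*a2)i
= (-6 - 20) + (12 + (-10))i
= -26 + 2i


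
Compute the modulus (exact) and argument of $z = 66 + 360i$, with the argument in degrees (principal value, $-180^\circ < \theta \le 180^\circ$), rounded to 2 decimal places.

|z| = sqrt(66^2 + 360^2) = 366
arg(z) = arctan(b/a) = arctan(360/66) (quadrant-adjusted) = 79.61°


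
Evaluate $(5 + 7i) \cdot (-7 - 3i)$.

(a1*a2 - b1*b2) + (a1*b2 + b1*a2)i
= (-35 - (-21)) + (-15 + (-49))i
= -14 - 64i


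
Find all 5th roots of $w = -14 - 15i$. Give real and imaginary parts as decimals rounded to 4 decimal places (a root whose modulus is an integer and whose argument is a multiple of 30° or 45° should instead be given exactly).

|w| = sqrt(421) ≈ 20.518285, arg(w) ≈ 226.974934°
Root modulus = sqrt(421)^(1/5) ≈ 1.829904
Root arguments: θ_k = (arg(w) + 360°k)/5 for k = 0, 1, ..., 4
Compute each root as (root modulus)(cos θ_k + i sin θ_k) using full-precision intermediates, then round to 4 decimal places.
Roots: 1.2850 + 1.3028i, -0.8420 + 1.6247i, -1.8054 - 0.2987i, -0.2738 - 1.8093i, 1.6361 - 0.8195i


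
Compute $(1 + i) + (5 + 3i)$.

(1 + 5) + (1 + 3)i = 6 + 4i


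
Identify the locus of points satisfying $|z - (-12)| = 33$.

|z - z0| = r describes a circle centered at z0 with radius r
Here z0 = -12 and r = 33
Locus: Circle centered at (-12, 0) with radius 33


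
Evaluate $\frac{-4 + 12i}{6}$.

Divisor is real, so divide each part by 6:
= -2/3 + 2i


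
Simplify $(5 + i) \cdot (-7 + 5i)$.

(a1*a2 - b1*b2) + (a1*b2 + b1*a2)i
= (-35 - 5) + (25 + (-7))i
= -40 + 18i


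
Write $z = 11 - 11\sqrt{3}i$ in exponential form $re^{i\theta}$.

r = |z| = sqrt((11)^2 + (-11*sqrt(3))^2) = sqrt(121 + 363) = sqrt(484) = 22
θ = arctan(b/a) = arctan(-19.0526/11) (quadrant-adjusted) = -60° = -π/3
z = 22e^(-i*π/3)


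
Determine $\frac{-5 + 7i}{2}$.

Divisor is real, so divide each part by 2:
= -5/2 + (7/2)i


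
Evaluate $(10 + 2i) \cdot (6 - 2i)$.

(a1*a2 - b1*b2) + (a1*b2 + b1*a2)i
= (60 - (-4)) + (-20 + 12)i
= 64 - 8i


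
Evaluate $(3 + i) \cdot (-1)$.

(a1*a2 - b1*b2) + (a1*b2 + b1*a2)i
= (-3 - 0) + (0 + (-1))i
= -3 - i


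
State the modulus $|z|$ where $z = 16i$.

|z| = sqrt(a^2 + b^2) = sqrt(0^2 + 16^2) = sqrt(256) = 16


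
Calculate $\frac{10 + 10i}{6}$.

Divisor is real, so divide each part by 6:
= 5/3 + (5/3)i


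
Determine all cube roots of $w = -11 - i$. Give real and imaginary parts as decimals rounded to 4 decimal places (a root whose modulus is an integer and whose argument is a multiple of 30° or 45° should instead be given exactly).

|w| = sqrt(122) ≈ 11.045361, arg(w) ≈ 185.194429°
Root modulus = sqrt(122)^(1/3) ≈ 2.227033
Root arguments: θ_k = (arg(w) + 360°k)/3 for k = 0, 1, ..., 2
Compute each root as (root modulus)(cos θ_k + i sin θ_k) using full-precision intermediates, then round to 4 decimal places.
Roots: 1.0547 + 1.9614i, -2.2260 - 0.0673i, 1.1713 - 1.8941i


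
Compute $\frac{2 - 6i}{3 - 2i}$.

Multiply numerator and denominator by conjugate (3 + 2i):
= (2 - 6i)(3 + 2i) / (3^2 + (-2)^2)
= (18 - 14i) / 13
= 18/13 - (14/13)i


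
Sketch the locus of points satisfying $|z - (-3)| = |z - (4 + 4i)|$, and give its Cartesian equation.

|z - z1| = |z - z2| means z is equidistant from z1 and z2,
i.e. the perpendicular bisector of the segment from (-3, 0) to (4, 4) (midpoint (1/2, 2)).
With z = x + yi, square both sides:
(x - (-3))^2 + (y - 0)^2 = (x - 4)^2 + (y - 4)^2
The x^2 and y^2 terms cancel: 14x + 8y = 32 - 9 = 23
Simplify: 14x + 8y = 23
Locus: Perpendicular bisector of the segment from (-3, 0) to (4, 4): the line 14x + 8y = 23


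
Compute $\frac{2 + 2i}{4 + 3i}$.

Multiply numerator and denominator by conjugate (4 - 3i):
= (2 + 2i)(4 - 3i) / (4^2 + 3^2)
= (14 + 2i) / 25
= 14/25 + (2/25)i


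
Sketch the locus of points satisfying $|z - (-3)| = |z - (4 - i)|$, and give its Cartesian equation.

|z - z1| = |z - z2| means z is equidistant from z1 and z2,
i.e. the perpendicular bisector of the segment from (-3, 0) to (4, -1) (midpoint (1/2, -1/2)).
With z = x + yi, square both sides:
(x - (-3))^2 + (y - 0)^2 = (x - 4)^2 + (y - (-1))^2
The x^2 and y^2 terms cancel: 14x + (-2)y = 17 - 9 = 8
Simplify: 7x - y = 4
Locus: Perpendicular bisector of the segment from (-3, 0) to (4, -1): the line 7x - y = 4


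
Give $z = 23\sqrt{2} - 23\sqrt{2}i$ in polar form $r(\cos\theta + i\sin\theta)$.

r = |z| = sqrt(a^2 + b^2) = sqrt((23*sqrt(2))^2 + (-23*sqrt(2))^2) = sqrt(1058 + 1058) = sqrt(2116) = 46
θ = arctan(b/a) = arctan(-32.5269/32.5269) (quadrant-adjusted) = 315°
z = 46(cos 315° + i sin 315°)


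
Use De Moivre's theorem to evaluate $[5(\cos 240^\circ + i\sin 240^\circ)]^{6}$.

By De Moivre: z^n = r^n(cos(nθ) + i sin(nθ))
= 5^6(cos(6*240°) + i sin(6*240°))
= 15625(cos 0° + i sin 0°)
= 15625


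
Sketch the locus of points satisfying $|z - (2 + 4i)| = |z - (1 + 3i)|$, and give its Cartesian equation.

|z - z1| = |z - z2| means z is equidistant from z1 and z2,
i.e. the perpendicular bisector of the segment from (2, 4) to (1, 3) (midpoint (3/2, 7/2)).
With z = x + yi, square both sides:
(x - 2)^2 + (y - 4)^2 = (x - 1)^2 + (y - 3)^2
The x^2 and y^2 terms cancel: -2x + (-2)y = 10 - 20 = -10
Simplify: x + y = 5
Locus: Perpendicular bisector of the segment from (2, 4) to (1, 3): the line x + y = 5


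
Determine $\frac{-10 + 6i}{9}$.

Divisor is real, so divide each part by 9:
= -10/9 + (2/3)i


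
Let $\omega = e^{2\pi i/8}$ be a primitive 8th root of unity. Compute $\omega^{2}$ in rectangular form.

ω^2 = e^(2πi·2/8) = e^(i·1π/2)
= cos(1π/2) + i sin(1π/2)
= i


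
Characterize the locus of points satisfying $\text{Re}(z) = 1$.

Re(z) = x where z = x + yi; the equation x = 1 is satisfied by all points with that x-coordinate
Locus: Vertical line x = 1


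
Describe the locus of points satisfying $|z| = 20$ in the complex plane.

|z| = 20 means sqrt(x^2 + y^2) = 20
This is a circle of radius 20 centered at the origin


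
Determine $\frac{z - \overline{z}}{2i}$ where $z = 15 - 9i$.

z - conjugate(z) = 2bi
(z - conjugate(z))/(2i) = 2bi/(2i) = b = -9


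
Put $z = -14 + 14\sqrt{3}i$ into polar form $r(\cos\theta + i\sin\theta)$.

r = |z| = sqrt(a^2 + b^2) = sqrt((-14)^2 + (14*sqrt(3))^2) = sqrt(196 + 588) = sqrt(784) = 28
θ = arctan(b/a) = arctan(24.2487/-14) (quadrant-adjusted) = 120°
z = 28(cos 120° + i sin 120°)


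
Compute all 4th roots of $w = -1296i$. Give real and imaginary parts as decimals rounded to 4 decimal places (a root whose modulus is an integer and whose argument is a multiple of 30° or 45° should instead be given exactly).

|w| = 1296, arg(w) = 270°
Root modulus = 1296^(1/4) = 6
Root arguments: θ_k = (270° + 360°k)/4 for k = 0, 1, ..., 3
Compute each root as (root modulus)(cos θ_k + i sin θ_k) using full-precision intermediates, then round to 4 decimal places.
Roots: 2.2961 + 5.5433i, -5.5433 + 2.2961i, -2.2961 - 5.5433i, 5.5433 - 2.2961i


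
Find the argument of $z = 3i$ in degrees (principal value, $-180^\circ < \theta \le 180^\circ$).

a = 0 and b > 0, so z lies on the positive imaginary axis: θ = 90°


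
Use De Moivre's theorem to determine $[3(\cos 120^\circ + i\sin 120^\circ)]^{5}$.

By De Moivre: z^n = r^n(cos(nθ) + i sin(nθ))
= 3^5(cos(5*120°) + i sin(5*120°))
= 243(cos 240° + i sin 240°)
= -243/2 - (243*sqrt(3)/2)i


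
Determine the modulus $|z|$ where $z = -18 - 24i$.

|z| = sqrt(a^2 + b^2) = sqrt((-18)^2 + (-24)^2) = sqrt(900) = 30


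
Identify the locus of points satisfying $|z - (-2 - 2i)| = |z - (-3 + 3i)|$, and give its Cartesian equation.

|z - z1| = |z - z2| means z is equidistant from z1 and z2,
i.e. the perpendicular bisector of the segment from (-2, -2) to (-3, 3) (midpoint (-5/2, 1/2)).
With z = x + yi, square both sides:
(x - (-2))^2 + (y - (-2))^2 = (x - (-3))^2 + (y - 3)^2
The x^2 and y^2 terms cancel: -2x + 10y = 18 - 8 = 10
Simplify: x - 5y = -5
Locus: Perpendicular bisector of the segment from (-2, -2) to (-3, 3): the line x - 5y = -5


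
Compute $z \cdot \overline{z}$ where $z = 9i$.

z * conjugate(z) = |z|^2 = a^2 + b^2
= 0^2 + 9^2 = 81


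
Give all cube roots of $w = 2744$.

|w| = 2744, arg(w) = 0°
Root modulus = 2744^(1/3) = 14
Root arguments: θ_k = (0° + 360°k)/3 for k = 0, 1, ..., 2
Roots: 14, -7 + 7*sqrt(3)i, -7 - 7*sqrt(3)i


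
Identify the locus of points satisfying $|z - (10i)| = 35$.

|z - z0| = r describes a circle centered at z0 with radius r
Here z0 = 10i and r = 35
Locus: Circle centered at (0, 10) with radius 35


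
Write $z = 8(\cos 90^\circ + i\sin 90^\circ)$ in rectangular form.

a = r cos θ = 8 * 0 = 0
b = r sin θ = 8 * 1 = 8
z = 8i


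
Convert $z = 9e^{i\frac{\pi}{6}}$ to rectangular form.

a = r cos θ = 9 * sqrt(3)/2 = 9*sqrt(3)/2
b = r sin θ = 9 * 1/2 = 9/2
z = 9*sqrt(3)/2 + (9/2)i


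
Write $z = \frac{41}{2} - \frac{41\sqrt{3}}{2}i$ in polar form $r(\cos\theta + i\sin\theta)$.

r = |z| = sqrt(a^2 + b^2) = sqrt((41/2)^2 + (-41*sqrt(3)/2)^2) = sqrt(1681/4 + 5043/4) = sqrt(1681) = 41
θ = arctan(b/a) = arctan(-35.507/20.5) (quadrant-adjusted) = 300°
z = 41(cos 300° + i sin 300°)


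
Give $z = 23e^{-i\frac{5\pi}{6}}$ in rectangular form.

a = r cos θ = 23 * -sqrt(3)/2 = -23*sqrt(3)/2
b = r sin θ = 23 * -1/2 = -23/2
z = -23*sqrt(3)/2 - (23/2)i


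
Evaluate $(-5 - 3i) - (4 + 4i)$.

(-5 - 4) + (-3 - 4)i = -9 - 7i


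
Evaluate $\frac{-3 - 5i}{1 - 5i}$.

Multiply numerator and denominator by conjugate (1 + 5i):
= (-3 - 5i)(1 + 5i) / (1^2 + (-5)^2)
= (22 - 20i) / 26
Divide through by 2: (11 - 10i) / 13
= 11/13 - (10/13)i


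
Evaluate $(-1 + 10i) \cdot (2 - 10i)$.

(a1*a2 - b1*b2) + (a1*b2 + b1*a2)i
= (-2 - (-100)) + (10 + 20)i
= 98 + 30i


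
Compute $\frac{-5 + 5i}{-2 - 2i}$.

Multiply numerator and denominator by conjugate (-2 + 2i):
= (-5 + 5i)(-2 + 2i) / ((-2)^2 + (-2)^2)
= (-20i) / 8
Divide through by 4: (-5i) / 2
= 0 - (5/2)i


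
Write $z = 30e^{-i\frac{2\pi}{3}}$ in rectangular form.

a = r cos θ = 30 * -1/2 = -15
b = r sin θ = 30 * -sqrt(3)/2 = -15*sqrt(3)
z = -15 - 15*sqrt(3)i


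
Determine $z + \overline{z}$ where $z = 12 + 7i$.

z + conjugate(z) = (a + bi) + (a - bi) = 2a
= 2 * 12 = 24


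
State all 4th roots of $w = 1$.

|w| = 1, arg(w) = 0°
Root modulus = 1^(1/4) = 1
Root arguments: θ_k = (0° + 360°k)/4 for k = 0, 1, ..., 3
Roots: 1, i, -1, -i


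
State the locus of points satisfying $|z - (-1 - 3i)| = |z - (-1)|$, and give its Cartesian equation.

|z - z1| = |z - z2| means z is equidistant from z1 and z2,
i.e. the perpendicular bisector of the segment from (-1, -3) to (-1, 0) (midpoint (-1, -3/2)).
With z = x + yi, square both sides:
(x - (-1))^2 + (y - (-3))^2 = (x - (-1))^2 + (y - 0)^2
The x^2 and y^2 terms cancel: 0x + 6y = 1 - 10 = -9
Simplify: y = -3/2
Locus: Perpendicular bisector of the segment from (-1, -3) to (-1, 0): the line y = -3/2


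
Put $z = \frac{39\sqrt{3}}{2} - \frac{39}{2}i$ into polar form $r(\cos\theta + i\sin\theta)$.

r = |z| = sqrt(a^2 + b^2) = sqrt((39*sqrt(3)/2)^2 + (-39/2)^2) = sqrt(4563/4 + 1521/4) = sqrt(1521) = 39
θ = arctan(b/a) = arctan(-19.5/33.775) (quadrant-adjusted) = 330°
z = 39(cos 330° + i sin 330°)


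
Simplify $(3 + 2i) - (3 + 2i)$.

(3 - 3) + (2 - 2)i = 0


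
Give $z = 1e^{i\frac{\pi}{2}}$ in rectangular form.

a = r cos θ = 1 * 0 = 0
b = r sin θ = 1 * 1 = 1
z = i


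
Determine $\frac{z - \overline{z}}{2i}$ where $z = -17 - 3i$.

z - conjugate(z) = 2bi
(z - conjugate(z))/(2i) = 2bi/(2i) = b = -3


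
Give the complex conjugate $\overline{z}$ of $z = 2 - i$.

If z = a + bi, then conjugate(z) = a - bi
conjugate(2 - i) = 2 + i


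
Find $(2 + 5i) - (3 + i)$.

(2 - 3) + (5 - 1)i = -1 + 4i


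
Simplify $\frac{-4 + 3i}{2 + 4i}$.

Multiply numerator and denominator by conjugate (2 - 4i):
= (-4 + 3i)(2 - 4i) / (2^2 + 4^2)
= (4 + 22i) / 20
Divide through by 2: (2 + 11i) / 10
= 1/5 + (11/10)i


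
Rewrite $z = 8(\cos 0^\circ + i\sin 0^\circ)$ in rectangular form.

a = r cos θ = 8 * 1 = 8
b = r sin θ = 8 * 0 = 0
z = 8


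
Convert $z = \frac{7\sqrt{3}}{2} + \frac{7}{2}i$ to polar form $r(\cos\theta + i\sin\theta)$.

r = |z| = sqrt(a^2 + b^2) = sqrt((7*sqrt(3)/2)^2 + (7/2)^2) = sqrt(147/4 + 49/4) = sqrt(49) = 7
θ = arctan(b/a) = arctan(3.5/6.0622) (quadrant-adjusted) = 30°
z = 7(cos 30° + i sin 30°)


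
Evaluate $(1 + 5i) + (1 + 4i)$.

(1 + 1) + (5 + 4)i = 2 + 9i


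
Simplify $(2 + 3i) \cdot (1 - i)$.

(a1*a2 - b1*b2) + (a1*b2 + b1*a2)i
= (2 - (-3)) + (-2 + 3)i
= 5 + i


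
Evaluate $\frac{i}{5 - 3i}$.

Multiply numerator and denominator by conjugate (5 + 3i):
= (i)(5 + 3i) / (5^2 + (-3)^2)
= (-3 + 5i) / 34
= -3/34 + (5/34)i


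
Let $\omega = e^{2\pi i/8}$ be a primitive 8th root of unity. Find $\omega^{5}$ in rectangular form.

ω^5 = e^(2πi·5/8) = e^(i·5π/4)
= cos(5π/4) + i sin(5π/4)
= -sqrt(2)/2 - (sqrt(2)/2)i


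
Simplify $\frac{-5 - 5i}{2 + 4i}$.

Multiply numerator and denominator by conjugate (2 - 4i):
= (-5 - 5i)(2 - 4i) / (2^2 + 4^2)
= (-30 + 10i) / 20
Divide through by 10: (-3 + i) / 2
= -3/2 + (1/2)i


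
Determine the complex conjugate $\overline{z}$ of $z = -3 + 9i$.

If z = a + bi, then conjugate(z) = a - bi
conjugate(-3 + 9i) = -3 - 9i


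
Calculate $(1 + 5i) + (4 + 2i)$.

(1 + 4) + (5 + 2)i = 5 + 7i


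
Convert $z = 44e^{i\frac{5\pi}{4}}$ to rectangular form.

a = r cos θ = 44 * -sqrt(2)/2 = -22*sqrt(2)
b = r sin θ = 44 * -sqrt(2)/2 = -22*sqrt(2)
z = -22*sqrt(2) - 22*sqrt(2)i


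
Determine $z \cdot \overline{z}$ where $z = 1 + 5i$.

z * conjugate(z) = |z|^2 = a^2 + b^2
= 1^2 + 5^2 = 26


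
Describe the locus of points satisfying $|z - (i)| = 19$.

|z - z0| = r describes a circle centered at z0 with radius r
Here z0 = i and r = 19
Locus: Circle centered at (0, 1) with radius 19


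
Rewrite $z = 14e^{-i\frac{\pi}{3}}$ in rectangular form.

a = r cos θ = 14 * 1/2 = 7
b = r sin θ = 14 * -sqrt(3)/2 = -7*sqrt(3)
z = 7 - 7*sqrt(3)i


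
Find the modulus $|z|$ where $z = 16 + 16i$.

|z| = sqrt(a^2 + b^2) = sqrt(16^2 + 16^2) = sqrt(512) = sqrt(512)


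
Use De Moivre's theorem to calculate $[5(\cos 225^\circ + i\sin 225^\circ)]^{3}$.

By De Moivre: z^n = r^n(cos(nθ) + i sin(nθ))
= 5^3(cos(3*225°) + i sin(3*225°))
= 125(cos 315° + i sin 315°)
= 125*sqrt(2)/2 - (125*sqrt(2)/2)i


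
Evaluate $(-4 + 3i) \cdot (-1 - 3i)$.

(a1*a2 - b1*b2) + (a1*b2 + b1*a2)i
= (4 - (-9)) + (12 + (-3))i
= 13 + 9i


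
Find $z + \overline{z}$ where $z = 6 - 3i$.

z + conjugate(z) = (a + bi) + (a - bi) = 2a
= 2 * 6 = 12


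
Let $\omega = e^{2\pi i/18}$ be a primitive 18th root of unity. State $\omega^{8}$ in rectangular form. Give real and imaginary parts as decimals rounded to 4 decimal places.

ω^8 = e^(2πi·8/18) = e^(i·8π/9)
= cos(8π/9) + i sin(8π/9)
= -0.9397 + 0.3420i


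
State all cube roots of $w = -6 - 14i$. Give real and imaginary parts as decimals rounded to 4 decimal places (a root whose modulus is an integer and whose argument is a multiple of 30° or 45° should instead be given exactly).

|w| = sqrt(232) ≈ 15.231546, arg(w) ≈ 246.801409°
Root modulus = sqrt(232)^(1/3) ≈ 2.478837
Root arguments: θ_k = (arg(w) + 360°k)/3 for k = 0, 1, ..., 2
Compute each root as (root modulus)(cos θ_k + i sin θ_k) using full-precision intermediates, then round to 4 decimal places.
Roots: 0.3335 + 2.4563i, -2.2940 - 0.9393i, 1.9604 - 1.5170i


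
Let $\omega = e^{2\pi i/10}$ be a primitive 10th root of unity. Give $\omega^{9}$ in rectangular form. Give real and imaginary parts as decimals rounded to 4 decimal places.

ω^9 = e^(2πi·9/10) = e^(i·9π/5)
= cos(9π/5) + i sin(9π/5)
= 0.8090 - 0.5878i


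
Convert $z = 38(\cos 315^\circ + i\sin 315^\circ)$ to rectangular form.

a = r cos θ = 38 * sqrt(2)/2 = 19*sqrt(2)
b = r sin θ = 38 * -sqrt(2)/2 = -19*sqrt(2)
z = 19*sqrt(2) - 19*sqrt(2)i


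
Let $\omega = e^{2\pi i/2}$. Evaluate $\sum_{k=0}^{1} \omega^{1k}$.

Let ζ = ω^1 = e^(2πi·1/2). Since 2 ∤ 1, ζ ≠ 1.
Sum = Σ_{k=0}^{1} ζ^k = (ζ^2 - 1)/(ζ - 1) = (ω^{1·2} - 1)/(ζ - 1) = (1 - 1)/(ζ - 1) = 0


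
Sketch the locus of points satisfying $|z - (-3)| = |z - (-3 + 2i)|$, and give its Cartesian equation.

|z - z1| = |z - z2| means z is equidistant from z1 and z2,
i.e. the perpendicular bisector of the segment from (-3, 0) to (-3, 2) (midpoint (-3, 1)).
With z = x + yi, square both sides:
(x - (-3))^2 + (y - 0)^2 = (x - (-3))^2 + (y - 2)^2
The x^2 and y^2 terms cancel: 0x + 4y = 13 - 9 = 4
Simplify: y = 1
Locus: Perpendicular bisector of the segment from (-3, 0) to (-3, 2): the line y = 1


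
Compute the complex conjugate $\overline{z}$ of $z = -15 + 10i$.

If z = a + bi, then conjugate(z) = a - bi
conjugate(-15 + 10i) = -15 - 10i
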